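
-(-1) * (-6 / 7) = -6 / 7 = -0.86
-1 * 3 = -3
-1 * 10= -10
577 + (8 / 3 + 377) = 2870 / 3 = 956.67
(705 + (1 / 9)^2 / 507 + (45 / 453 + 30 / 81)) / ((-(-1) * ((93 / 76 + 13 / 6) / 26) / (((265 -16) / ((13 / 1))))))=55191219628216 / 532607049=103624.65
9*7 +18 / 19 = 1215 / 19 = 63.95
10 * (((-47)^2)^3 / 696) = 53896076645 / 348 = 154873783.46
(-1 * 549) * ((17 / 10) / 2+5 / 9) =-15433 / 20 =-771.65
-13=-13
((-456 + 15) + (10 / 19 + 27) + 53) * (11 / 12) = -25113 / 76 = -330.43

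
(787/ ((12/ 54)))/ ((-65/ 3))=-21249/ 130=-163.45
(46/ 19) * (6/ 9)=92/ 57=1.61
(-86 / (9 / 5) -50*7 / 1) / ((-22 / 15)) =8950 / 33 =271.21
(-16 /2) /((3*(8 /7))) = -7 /3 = -2.33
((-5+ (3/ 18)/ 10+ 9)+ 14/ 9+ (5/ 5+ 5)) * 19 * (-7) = -277039/ 180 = -1539.11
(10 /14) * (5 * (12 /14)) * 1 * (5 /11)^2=3750 /5929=0.63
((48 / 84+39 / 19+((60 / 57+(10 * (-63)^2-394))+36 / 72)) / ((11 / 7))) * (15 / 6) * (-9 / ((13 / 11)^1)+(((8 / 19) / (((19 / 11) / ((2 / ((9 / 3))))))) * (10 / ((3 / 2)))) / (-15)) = -4628702105425 / 9630036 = -480652.63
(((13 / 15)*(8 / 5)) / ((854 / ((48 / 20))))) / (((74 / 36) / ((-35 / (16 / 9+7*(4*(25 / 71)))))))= -0.01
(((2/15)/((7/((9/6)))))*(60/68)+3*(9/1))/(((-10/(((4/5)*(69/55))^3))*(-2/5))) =16903759104/2474828125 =6.83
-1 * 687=-687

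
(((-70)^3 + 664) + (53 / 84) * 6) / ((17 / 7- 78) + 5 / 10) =4792651 / 1051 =4560.09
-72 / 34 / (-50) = 18 / 425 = 0.04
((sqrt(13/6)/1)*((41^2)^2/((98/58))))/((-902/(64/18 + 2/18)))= -1998709*sqrt(78)/1764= -10006.87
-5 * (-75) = 375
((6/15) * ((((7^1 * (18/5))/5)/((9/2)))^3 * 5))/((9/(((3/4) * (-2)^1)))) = -21952/46875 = -0.47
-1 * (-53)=53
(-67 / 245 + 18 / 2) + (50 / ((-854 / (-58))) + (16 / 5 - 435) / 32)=-131175 / 95648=-1.37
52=52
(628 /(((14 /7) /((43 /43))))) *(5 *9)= 14130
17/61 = 0.28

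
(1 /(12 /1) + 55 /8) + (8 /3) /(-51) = 8453 /1224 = 6.91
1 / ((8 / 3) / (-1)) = -3 / 8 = -0.38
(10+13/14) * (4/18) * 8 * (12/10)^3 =29376/875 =33.57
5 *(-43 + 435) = 1960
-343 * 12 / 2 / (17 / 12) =-24696 / 17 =-1452.71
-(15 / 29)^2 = -0.27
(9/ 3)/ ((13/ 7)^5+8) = 16807/ 168583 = 0.10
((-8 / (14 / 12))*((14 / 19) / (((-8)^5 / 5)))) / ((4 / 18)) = 135 / 38912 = 0.00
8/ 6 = 4/ 3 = 1.33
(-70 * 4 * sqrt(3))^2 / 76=58800 / 19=3094.74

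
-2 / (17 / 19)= -38 / 17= -2.24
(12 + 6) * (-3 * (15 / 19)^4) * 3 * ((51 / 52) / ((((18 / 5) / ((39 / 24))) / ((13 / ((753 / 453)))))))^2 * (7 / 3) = -1760.24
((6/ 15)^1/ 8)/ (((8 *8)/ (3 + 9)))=3/ 320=0.01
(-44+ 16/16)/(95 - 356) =43/261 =0.16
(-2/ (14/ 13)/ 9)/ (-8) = 13/ 504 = 0.03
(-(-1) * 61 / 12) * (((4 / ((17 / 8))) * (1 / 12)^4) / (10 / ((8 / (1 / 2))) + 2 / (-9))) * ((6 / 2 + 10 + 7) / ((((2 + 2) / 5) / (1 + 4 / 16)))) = 7625 / 212976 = 0.04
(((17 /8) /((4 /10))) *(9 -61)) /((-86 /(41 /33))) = 45305 /11352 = 3.99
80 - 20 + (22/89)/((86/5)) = 229675/3827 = 60.01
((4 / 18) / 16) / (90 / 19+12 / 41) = 779 / 282096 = 0.00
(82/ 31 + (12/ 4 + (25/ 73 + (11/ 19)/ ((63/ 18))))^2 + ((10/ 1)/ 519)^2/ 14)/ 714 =5883941834412568/ 281004728452753347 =0.02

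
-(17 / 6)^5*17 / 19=-24137569 / 147744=-163.37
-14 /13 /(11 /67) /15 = -938 /2145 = -0.44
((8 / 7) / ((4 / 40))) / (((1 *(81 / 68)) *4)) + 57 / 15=17573 / 2835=6.20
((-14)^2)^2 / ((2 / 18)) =345744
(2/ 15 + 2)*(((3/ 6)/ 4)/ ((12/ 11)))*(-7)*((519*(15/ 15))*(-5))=13321/ 3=4440.33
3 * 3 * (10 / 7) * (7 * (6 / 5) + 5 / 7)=5742 / 49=117.18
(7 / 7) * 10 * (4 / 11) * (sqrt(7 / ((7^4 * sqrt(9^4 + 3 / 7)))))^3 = 4 * 321510^(1 / 4) / 121305723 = 0.00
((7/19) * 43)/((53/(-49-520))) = -171269/1007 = -170.08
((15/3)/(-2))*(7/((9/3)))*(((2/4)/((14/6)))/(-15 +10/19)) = 19/220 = 0.09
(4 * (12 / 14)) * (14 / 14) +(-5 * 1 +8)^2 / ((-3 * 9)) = 65 / 21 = 3.10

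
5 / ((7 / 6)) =30 / 7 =4.29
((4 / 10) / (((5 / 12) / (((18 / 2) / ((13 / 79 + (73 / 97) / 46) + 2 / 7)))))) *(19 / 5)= 10126562544 / 143925875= 70.36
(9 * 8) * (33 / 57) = 792 / 19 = 41.68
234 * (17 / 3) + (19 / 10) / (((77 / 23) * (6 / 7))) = 875597 / 660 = 1326.66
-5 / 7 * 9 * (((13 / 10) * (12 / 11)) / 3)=-3.04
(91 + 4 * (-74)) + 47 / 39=-7948 / 39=-203.79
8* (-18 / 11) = -13.09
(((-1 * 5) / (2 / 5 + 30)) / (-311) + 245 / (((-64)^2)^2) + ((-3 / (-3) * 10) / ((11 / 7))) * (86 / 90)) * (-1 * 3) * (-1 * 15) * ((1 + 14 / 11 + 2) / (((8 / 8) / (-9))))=-126234935117860545 / 11995524890624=-10523.50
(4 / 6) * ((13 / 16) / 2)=13 / 48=0.27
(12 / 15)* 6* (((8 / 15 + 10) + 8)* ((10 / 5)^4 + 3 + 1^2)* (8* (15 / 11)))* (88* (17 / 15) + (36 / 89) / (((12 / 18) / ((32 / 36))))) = 9526833152 / 4895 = 1946237.62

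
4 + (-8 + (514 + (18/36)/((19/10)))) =9695/19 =510.26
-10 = -10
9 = 9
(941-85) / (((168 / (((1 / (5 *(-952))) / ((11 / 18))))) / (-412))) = 33063 / 45815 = 0.72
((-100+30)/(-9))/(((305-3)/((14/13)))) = 490/17667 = 0.03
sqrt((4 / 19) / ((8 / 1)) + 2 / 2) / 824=sqrt(1482) / 31312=0.00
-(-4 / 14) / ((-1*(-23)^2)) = -2 / 3703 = -0.00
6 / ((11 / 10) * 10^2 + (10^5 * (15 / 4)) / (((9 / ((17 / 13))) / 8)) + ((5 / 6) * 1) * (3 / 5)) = 468 / 34008619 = 0.00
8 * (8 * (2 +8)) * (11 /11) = 640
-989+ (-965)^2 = 930236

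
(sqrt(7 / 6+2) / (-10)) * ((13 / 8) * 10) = -13 * sqrt(114) / 48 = -2.89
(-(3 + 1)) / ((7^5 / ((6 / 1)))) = -24 / 16807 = -0.00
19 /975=0.02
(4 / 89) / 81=4 / 7209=0.00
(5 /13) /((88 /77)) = 35 /104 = 0.34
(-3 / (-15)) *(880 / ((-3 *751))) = -0.08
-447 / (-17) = 447 / 17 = 26.29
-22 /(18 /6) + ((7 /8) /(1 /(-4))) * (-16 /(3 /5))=86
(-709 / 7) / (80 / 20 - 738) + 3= 16123 / 5138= 3.14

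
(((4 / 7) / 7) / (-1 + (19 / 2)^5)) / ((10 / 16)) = 1024 / 606636415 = 0.00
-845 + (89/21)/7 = -124126/147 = -844.39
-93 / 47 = -1.98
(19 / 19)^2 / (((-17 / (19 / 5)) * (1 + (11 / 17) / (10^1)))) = -38 / 181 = -0.21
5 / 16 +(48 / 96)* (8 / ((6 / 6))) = 69 / 16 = 4.31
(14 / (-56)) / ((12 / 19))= -19 / 48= -0.40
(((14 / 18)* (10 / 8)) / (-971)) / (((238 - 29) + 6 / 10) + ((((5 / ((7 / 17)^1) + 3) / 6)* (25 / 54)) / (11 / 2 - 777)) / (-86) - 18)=-731497725 / 139978782163726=-0.00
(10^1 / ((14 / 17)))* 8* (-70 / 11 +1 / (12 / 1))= -610.09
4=4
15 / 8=1.88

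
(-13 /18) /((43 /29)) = -377 /774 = -0.49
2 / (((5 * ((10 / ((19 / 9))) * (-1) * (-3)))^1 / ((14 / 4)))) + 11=11.10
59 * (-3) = -177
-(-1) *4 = 4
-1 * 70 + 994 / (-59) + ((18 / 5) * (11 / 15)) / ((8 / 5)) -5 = -90.20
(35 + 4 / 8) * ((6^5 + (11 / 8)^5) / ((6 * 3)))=18102516349 / 1179648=15345.69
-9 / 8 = -1.12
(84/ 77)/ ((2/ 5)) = 30/ 11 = 2.73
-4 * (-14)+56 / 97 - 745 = -66777 / 97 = -688.42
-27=-27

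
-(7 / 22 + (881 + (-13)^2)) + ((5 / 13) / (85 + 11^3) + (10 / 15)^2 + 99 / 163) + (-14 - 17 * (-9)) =-90131483821 / 99016632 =-910.27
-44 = -44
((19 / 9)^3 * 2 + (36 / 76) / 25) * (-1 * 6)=-13045222 / 115425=-113.02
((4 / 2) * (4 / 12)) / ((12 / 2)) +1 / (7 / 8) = 79 / 63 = 1.25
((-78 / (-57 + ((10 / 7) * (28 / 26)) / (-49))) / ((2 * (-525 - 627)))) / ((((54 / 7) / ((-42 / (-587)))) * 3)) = -405769 / 221098875264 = -0.00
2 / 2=1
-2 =-2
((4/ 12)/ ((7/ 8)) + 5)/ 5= 113/ 105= 1.08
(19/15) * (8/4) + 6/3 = 68/15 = 4.53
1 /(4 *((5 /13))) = 0.65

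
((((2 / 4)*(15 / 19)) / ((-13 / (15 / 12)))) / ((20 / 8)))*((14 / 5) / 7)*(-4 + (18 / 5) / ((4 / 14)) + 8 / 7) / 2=-1023 / 34580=-0.03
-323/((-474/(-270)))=-183.99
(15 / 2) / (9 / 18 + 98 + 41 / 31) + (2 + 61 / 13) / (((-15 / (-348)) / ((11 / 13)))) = 229148731 / 1743235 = 131.45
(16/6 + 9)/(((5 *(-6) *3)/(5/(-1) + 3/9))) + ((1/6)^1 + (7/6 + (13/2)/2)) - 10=-1559/324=-4.81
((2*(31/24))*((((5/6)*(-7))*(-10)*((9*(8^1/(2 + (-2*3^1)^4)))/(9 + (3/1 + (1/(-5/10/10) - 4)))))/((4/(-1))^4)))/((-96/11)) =5425/17399808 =0.00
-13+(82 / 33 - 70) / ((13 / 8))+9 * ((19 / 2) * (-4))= -170119 / 429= -396.55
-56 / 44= -14 / 11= -1.27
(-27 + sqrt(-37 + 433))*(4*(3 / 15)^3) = -108 / 125 + 24*sqrt(11) / 125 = -0.23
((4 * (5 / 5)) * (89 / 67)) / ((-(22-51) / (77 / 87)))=27412 / 169041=0.16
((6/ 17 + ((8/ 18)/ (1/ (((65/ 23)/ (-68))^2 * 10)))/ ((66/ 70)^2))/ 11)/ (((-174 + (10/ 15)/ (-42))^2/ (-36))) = -955702425762/ 24456280028078459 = -0.00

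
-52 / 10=-26 / 5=-5.20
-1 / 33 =-0.03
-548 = -548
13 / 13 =1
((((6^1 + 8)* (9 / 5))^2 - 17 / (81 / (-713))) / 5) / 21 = 1588981 / 212625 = 7.47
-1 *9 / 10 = -9 / 10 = -0.90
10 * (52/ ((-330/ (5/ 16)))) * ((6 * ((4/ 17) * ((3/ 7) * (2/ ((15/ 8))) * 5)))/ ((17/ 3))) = -6240/ 22253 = -0.28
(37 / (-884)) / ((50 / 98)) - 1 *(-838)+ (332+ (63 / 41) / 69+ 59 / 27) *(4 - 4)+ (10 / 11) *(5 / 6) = 611646071 / 729300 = 838.68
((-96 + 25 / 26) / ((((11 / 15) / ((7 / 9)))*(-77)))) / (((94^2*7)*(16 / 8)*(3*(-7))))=-1765 / 3502555056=-0.00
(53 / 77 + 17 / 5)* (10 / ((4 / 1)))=787 / 77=10.22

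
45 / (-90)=-1 / 2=-0.50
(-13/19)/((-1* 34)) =13/646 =0.02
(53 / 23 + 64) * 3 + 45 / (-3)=4230 / 23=183.91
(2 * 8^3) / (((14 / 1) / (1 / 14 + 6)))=21760 / 49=444.08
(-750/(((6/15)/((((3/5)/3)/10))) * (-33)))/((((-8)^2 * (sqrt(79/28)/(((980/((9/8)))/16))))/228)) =116375 * sqrt(553)/20856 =131.22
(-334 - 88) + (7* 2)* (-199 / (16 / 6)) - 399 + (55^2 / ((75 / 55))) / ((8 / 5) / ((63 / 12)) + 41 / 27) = -649.08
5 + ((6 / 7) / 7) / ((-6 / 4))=241 / 49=4.92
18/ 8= 9/ 4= 2.25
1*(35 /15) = 7 /3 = 2.33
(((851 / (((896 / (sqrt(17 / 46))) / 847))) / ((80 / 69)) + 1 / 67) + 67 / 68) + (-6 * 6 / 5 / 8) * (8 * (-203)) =308913 * sqrt(782) / 20480 + 33318033 / 22780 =1884.40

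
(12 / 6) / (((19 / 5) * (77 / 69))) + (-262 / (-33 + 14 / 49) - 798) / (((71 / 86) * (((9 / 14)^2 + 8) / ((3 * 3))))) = -565250083206 / 552459523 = -1023.15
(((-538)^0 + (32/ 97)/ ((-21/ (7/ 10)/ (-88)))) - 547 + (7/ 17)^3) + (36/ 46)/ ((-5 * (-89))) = -7974304354693/ 14632805505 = -544.96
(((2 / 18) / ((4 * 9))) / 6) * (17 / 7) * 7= 17 / 1944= 0.01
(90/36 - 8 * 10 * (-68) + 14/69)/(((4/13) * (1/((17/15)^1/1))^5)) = 13863780498113/419175000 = 33073.97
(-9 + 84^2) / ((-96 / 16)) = -2349 / 2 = -1174.50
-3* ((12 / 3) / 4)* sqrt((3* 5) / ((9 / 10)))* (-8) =40* sqrt(6) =97.98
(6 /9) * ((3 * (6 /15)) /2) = 2 /5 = 0.40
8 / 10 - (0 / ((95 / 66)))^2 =4 / 5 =0.80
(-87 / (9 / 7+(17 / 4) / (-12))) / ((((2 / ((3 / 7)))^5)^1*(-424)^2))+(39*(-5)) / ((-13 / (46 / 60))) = 3107391961601 / 270208002176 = 11.50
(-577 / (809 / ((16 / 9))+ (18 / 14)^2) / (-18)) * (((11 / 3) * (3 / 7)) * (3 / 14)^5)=19041 / 382095140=0.00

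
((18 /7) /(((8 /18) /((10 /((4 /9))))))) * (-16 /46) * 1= -7290 /161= -45.28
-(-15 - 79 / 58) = 949 / 58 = 16.36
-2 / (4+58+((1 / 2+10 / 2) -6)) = -4 / 123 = -0.03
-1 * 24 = -24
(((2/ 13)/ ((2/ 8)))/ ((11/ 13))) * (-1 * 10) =-80/ 11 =-7.27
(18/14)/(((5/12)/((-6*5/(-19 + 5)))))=324/49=6.61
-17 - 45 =-62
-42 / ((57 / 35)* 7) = -70 / 19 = -3.68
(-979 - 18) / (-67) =997 / 67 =14.88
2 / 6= 1 / 3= 0.33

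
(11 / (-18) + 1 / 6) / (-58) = 2 / 261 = 0.01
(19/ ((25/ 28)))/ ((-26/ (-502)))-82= 328.87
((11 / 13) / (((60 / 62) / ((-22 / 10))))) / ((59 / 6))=-3751 / 19175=-0.20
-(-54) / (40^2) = 27 / 800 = 0.03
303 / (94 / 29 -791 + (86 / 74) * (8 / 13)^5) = -120714408867 / 313800115949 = -0.38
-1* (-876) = 876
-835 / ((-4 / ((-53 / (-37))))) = 44255 / 148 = 299.02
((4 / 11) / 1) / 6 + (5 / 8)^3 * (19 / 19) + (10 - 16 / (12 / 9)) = -1.70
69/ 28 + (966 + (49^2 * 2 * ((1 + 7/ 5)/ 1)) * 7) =11429889/ 140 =81642.06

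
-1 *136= -136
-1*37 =-37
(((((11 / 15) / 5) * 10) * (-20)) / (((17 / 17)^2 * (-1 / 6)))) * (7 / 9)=1232 / 9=136.89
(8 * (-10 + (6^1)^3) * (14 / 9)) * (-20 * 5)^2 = 230720000 / 9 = 25635555.56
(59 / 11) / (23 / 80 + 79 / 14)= 33040 / 36531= 0.90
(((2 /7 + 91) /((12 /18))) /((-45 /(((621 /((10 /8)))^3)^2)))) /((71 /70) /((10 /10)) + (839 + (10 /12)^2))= -900661622225856718086144 /16551453125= -54415863998397.83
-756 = -756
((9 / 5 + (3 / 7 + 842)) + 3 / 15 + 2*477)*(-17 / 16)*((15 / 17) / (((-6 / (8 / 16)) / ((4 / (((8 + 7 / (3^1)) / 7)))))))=380.72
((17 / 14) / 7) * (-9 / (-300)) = 51 / 9800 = 0.01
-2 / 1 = -2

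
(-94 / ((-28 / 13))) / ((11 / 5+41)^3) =76375 / 141087744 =0.00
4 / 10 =2 / 5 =0.40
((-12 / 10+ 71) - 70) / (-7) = 1 / 35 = 0.03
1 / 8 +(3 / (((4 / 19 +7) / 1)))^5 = 53075260913 / 386093795656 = 0.14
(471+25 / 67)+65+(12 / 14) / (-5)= 1257393 / 2345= 536.20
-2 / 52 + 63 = 1637 / 26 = 62.96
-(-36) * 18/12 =54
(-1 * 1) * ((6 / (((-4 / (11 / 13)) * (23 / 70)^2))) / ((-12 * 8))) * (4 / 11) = -1225 / 27508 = -0.04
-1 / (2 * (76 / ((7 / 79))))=-7 / 12008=-0.00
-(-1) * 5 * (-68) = -340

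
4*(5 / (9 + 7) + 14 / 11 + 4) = 983 / 44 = 22.34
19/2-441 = -863/2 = -431.50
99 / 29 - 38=-1003 / 29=-34.59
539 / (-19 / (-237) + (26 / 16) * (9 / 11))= 11241384 / 29401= 382.35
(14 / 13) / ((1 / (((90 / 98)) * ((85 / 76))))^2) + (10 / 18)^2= 1507020425 / 1043084952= 1.44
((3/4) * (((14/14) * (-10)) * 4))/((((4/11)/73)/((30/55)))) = -3285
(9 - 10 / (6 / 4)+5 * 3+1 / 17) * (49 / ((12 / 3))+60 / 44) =236.77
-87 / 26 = -3.35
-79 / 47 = -1.68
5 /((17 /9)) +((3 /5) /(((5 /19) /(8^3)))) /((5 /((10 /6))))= 166501 /425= 391.77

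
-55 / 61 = -0.90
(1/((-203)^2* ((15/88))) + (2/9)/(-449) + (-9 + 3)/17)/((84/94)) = -117517800968/297248140665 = -0.40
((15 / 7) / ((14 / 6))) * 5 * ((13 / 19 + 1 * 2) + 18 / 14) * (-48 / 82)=-2851200 / 267197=-10.67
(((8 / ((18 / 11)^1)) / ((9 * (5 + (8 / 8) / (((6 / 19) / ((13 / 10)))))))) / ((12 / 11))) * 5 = 12100 / 44307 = 0.27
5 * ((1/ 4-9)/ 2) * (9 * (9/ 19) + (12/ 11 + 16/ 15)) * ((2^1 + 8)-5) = -3522575/ 5016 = -702.27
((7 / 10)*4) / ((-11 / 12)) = -168 / 55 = -3.05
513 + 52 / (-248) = 31793 / 62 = 512.79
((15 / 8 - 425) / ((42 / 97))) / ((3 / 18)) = -5863.30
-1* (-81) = 81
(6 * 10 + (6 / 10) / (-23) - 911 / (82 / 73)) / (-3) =7082291 / 28290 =250.35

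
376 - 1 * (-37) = 413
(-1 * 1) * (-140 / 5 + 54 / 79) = 2158 / 79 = 27.32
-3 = -3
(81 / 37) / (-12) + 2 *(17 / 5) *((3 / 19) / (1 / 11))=163491 / 14060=11.63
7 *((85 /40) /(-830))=-119 /6640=-0.02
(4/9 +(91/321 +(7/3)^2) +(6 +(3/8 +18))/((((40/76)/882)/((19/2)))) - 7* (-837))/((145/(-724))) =-1098576338473/558540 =-1966871.38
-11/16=-0.69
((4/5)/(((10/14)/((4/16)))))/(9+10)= 7/475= 0.01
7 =7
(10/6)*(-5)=-25/3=-8.33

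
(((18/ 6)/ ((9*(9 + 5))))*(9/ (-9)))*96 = -2.29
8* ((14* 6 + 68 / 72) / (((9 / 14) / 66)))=1883728 / 27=69767.70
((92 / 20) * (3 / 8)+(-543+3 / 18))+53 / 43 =-2785759 / 5160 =-539.88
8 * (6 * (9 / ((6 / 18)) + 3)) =1440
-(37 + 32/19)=-735/19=-38.68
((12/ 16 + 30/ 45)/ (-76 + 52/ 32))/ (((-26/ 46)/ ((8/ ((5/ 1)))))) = 368/ 6825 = 0.05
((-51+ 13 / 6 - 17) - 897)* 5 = -28885 / 6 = -4814.17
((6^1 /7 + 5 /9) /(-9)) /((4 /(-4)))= 89 /567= 0.16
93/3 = 31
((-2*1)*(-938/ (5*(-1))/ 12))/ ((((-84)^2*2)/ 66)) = -737/ 5040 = -0.15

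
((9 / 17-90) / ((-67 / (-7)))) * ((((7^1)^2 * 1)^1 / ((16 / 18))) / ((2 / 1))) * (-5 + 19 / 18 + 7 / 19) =638042769 / 692512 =921.35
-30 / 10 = -3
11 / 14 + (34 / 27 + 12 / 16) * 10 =3946 / 189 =20.88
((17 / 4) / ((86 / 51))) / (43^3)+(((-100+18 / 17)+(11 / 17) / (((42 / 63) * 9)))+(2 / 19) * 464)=-77934938177 / 1558973256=-49.99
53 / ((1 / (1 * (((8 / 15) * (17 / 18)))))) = 3604 / 135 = 26.70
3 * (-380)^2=433200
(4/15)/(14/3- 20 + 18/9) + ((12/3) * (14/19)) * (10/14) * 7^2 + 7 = 110.14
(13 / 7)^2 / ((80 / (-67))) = -11323 / 3920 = -2.89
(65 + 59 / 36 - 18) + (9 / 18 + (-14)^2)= 8825 / 36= 245.14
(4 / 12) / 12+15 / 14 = 277 / 252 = 1.10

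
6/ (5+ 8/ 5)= 10/ 11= 0.91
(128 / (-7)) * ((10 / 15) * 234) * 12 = -239616 / 7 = -34230.86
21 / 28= 0.75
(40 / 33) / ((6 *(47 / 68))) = 0.29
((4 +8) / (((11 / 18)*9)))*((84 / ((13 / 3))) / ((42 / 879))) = 885.15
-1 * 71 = -71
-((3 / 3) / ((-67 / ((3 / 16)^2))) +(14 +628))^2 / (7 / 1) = -121254783980625 / 2059337728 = -58880.48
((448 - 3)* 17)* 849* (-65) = -417474525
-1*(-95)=95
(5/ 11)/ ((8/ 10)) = 25/ 44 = 0.57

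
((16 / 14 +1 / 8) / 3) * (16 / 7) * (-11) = -1562 / 147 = -10.63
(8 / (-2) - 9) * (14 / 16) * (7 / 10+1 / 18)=-1547 / 180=-8.59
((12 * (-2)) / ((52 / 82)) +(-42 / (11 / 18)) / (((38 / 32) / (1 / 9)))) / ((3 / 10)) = -401000 / 2717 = -147.59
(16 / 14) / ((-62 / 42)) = -24 / 31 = -0.77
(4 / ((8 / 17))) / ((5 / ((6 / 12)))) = 17 / 20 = 0.85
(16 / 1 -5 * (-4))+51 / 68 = 147 / 4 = 36.75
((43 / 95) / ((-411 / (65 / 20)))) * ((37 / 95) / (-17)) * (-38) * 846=-2916303 / 1106275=-2.64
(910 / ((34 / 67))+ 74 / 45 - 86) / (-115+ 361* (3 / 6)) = 2614586 / 100215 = 26.09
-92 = -92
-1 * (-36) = 36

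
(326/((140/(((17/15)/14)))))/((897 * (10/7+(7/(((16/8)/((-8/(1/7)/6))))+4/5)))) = -163/23609040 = -0.00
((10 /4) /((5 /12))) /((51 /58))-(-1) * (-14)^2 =202.82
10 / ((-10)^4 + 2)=5 / 5001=0.00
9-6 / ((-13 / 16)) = 213 / 13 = 16.38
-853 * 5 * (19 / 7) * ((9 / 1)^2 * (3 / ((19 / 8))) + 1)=-8372195 / 7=-1196027.86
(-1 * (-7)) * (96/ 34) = 336/ 17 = 19.76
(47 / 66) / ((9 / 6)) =47 / 99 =0.47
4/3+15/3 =19/3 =6.33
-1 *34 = -34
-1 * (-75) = 75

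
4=4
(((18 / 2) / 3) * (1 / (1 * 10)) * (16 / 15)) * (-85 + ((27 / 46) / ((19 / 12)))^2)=-129648968 / 4774225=-27.16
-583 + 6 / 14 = -4078 / 7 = -582.57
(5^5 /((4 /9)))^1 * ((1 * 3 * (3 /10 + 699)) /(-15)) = -7867125 /8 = -983390.62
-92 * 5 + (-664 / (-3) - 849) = -3263 / 3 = -1087.67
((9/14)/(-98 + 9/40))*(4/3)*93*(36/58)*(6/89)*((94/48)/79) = -4720680/5582142923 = -0.00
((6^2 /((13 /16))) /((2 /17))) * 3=14688 /13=1129.85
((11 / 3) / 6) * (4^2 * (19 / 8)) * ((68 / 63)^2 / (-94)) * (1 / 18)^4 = -60401 / 22030355214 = -0.00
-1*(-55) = 55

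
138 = 138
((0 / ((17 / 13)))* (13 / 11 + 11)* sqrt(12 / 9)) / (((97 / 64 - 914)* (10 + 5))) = 0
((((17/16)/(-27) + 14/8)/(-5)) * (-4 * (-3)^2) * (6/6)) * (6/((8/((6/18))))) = 739/240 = 3.08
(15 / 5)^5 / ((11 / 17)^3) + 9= 1205838 / 1331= 905.96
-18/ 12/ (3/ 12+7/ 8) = -4/ 3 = -1.33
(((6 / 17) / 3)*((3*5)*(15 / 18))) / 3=25 / 51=0.49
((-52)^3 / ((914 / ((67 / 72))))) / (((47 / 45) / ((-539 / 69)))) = 1586805220 / 1482051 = 1070.68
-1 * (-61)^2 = -3721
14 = 14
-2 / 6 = -1 / 3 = -0.33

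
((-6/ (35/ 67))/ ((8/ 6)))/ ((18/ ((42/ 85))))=-0.24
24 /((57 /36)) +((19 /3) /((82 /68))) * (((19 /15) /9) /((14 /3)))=11275163 /736155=15.32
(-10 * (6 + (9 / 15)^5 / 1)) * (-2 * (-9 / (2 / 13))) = -4444362 / 625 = -7110.98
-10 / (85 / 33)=-66 / 17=-3.88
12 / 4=3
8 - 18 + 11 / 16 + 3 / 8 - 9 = -287 / 16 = -17.94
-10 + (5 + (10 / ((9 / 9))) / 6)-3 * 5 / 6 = -35 / 6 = -5.83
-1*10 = -10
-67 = -67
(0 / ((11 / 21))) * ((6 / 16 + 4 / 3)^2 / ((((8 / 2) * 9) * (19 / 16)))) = 0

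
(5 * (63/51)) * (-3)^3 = -2835/17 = -166.76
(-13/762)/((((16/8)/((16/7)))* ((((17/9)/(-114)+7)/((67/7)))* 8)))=-148941/44587795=-0.00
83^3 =571787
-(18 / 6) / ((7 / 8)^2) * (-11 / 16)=132 / 49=2.69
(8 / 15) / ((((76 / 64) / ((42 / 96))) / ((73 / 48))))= 511 / 1710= 0.30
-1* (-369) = 369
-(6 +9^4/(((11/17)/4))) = -40564.91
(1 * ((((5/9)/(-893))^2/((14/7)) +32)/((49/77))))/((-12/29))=-1318738229479/10851685992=-121.52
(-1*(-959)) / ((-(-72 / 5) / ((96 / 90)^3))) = 491008 / 6075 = 80.82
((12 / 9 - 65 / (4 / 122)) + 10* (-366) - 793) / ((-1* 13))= 38605 / 78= 494.94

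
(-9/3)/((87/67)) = -67/29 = -2.31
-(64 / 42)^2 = -1024 / 441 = -2.32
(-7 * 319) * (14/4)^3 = -765919/8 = -95739.88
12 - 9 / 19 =219 / 19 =11.53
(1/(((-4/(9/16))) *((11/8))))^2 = 81/7744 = 0.01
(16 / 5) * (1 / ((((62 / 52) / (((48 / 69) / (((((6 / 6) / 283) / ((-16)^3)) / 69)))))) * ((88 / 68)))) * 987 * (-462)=8155795361366016 / 155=52618034589458.17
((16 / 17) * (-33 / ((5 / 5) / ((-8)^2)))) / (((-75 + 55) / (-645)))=-1089792 / 17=-64105.41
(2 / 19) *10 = 20 / 19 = 1.05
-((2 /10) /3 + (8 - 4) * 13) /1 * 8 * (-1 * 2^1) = 12496 /15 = 833.07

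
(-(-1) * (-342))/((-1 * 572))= 171/286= 0.60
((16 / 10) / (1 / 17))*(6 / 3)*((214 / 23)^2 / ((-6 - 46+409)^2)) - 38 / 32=-365037959 / 317273040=-1.15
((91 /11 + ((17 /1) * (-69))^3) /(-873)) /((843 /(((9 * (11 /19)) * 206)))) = 3657244029976 /1553649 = 2353970.58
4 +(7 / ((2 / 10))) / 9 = 71 / 9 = 7.89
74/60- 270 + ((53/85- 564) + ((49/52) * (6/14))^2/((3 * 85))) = -114755779/137904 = -832.14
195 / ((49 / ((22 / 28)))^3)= 259545 / 322828856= 0.00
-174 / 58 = -3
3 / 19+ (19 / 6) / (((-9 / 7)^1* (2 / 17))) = -42635 / 2052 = -20.78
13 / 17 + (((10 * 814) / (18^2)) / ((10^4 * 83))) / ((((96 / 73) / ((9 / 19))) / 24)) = 1476577087 / 1930248000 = 0.76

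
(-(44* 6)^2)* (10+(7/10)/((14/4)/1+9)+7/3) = -863486.98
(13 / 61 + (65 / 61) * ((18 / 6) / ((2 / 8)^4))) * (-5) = -249665 / 61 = -4092.87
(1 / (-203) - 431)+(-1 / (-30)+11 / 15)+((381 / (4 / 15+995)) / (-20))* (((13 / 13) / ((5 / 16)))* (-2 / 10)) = -195575602699 / 454588050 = -430.23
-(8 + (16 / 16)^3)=-9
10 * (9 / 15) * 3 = 18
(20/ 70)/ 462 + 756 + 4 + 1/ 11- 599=260485/ 1617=161.09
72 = 72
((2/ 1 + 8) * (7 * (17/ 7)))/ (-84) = -85/ 42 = -2.02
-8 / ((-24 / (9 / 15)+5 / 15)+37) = 3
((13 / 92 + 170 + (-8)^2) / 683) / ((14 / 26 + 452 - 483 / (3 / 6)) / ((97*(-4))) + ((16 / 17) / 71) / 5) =163929918035 / 634083244261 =0.26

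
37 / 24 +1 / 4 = 43 / 24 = 1.79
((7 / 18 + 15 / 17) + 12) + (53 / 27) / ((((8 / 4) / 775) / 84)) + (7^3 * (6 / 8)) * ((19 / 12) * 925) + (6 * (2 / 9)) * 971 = 441966.44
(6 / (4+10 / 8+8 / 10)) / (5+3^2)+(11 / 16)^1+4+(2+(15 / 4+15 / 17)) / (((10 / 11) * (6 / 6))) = 13885159 / 1151920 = 12.05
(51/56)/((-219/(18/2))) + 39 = 159279/4088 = 38.96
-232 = -232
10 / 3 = 3.33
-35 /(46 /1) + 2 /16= -117 /184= -0.64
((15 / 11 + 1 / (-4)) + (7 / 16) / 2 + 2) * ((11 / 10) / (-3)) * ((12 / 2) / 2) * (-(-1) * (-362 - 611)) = 1141329 / 320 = 3566.65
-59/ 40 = -1.48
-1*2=-2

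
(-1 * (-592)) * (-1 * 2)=-1184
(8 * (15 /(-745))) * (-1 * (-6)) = -144 /149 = -0.97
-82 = -82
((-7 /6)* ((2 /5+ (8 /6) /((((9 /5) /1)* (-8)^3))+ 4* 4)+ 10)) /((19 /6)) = -3193169 /328320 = -9.73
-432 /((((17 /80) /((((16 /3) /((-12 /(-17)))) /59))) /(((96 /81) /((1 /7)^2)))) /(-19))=152535040 /531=287259.96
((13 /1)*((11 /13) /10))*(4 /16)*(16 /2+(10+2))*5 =55 /2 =27.50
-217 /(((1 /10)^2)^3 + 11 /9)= -63000000 /354839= -177.55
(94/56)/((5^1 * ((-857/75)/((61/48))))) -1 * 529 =-203116479/383936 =-529.04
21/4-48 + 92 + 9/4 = 103/2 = 51.50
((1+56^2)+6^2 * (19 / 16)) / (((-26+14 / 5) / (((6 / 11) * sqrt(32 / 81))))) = -46.99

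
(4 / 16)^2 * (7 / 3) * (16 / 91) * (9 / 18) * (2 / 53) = 1 / 2067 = 0.00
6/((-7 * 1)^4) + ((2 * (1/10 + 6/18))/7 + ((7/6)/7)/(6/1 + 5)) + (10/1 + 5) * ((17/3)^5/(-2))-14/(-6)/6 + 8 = -43814.22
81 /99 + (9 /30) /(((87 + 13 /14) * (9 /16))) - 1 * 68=-13644403 /203115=-67.18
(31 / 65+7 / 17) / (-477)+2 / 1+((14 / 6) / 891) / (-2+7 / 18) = 2.00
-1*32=-32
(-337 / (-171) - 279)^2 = 2244106384 / 29241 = 76745.20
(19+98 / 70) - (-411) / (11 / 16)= 34002 / 55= 618.22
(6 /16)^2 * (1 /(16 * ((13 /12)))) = 0.01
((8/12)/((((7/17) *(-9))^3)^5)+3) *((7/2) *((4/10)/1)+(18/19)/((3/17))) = 5656681466769942818603030195711/278582031981776460326719576995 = 20.31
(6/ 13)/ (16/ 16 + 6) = 0.07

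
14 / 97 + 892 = 86538 / 97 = 892.14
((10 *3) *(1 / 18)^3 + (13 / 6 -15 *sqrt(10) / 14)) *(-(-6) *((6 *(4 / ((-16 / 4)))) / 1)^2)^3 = 21886848 -75582720 *sqrt(10) / 7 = -12257944.42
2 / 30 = 1 / 15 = 0.07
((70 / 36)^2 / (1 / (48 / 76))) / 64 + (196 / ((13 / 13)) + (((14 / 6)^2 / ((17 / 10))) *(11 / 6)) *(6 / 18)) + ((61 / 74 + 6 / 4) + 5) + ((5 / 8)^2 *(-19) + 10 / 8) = 6168972353 / 30976992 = 199.15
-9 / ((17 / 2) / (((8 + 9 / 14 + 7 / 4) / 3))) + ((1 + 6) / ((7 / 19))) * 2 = 8171 / 238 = 34.33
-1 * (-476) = 476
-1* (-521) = 521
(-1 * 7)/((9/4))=-28/9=-3.11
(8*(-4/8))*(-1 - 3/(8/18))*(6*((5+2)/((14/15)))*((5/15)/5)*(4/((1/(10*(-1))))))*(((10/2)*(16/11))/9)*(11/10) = -9920/3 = -3306.67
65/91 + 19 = 138/7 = 19.71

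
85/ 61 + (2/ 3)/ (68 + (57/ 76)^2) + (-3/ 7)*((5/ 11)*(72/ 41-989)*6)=732211126289/ 633770907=1155.32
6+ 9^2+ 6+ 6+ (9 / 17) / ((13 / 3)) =21906 / 221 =99.12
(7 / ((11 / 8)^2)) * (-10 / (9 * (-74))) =2240 / 40293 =0.06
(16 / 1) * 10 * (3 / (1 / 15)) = 7200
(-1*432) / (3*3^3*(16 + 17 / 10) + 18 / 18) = -4320 / 14347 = -0.30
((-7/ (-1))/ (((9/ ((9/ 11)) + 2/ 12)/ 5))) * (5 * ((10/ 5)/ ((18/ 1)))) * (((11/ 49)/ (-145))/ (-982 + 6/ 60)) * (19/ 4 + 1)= 0.00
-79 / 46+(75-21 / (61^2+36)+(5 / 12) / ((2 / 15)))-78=-1104665 / 691288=-1.60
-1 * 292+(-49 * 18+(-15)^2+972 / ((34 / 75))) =20317 / 17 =1195.12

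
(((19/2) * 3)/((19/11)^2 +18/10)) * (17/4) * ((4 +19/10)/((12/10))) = 11529485/92608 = 124.50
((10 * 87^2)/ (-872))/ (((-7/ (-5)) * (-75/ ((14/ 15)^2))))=5887/ 8175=0.72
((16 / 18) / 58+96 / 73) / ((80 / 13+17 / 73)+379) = 82381 / 23864013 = 0.00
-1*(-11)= 11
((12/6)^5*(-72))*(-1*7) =16128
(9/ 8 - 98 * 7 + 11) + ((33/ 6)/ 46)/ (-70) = -2169883/ 3220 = -673.88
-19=-19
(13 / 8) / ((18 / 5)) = 65 / 144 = 0.45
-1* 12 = -12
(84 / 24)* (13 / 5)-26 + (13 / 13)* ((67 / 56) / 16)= -75377 / 4480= -16.83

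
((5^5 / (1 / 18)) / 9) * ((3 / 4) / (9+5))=9375 / 28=334.82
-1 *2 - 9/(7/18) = -176/7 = -25.14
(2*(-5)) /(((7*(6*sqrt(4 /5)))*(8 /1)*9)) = -5*sqrt(5) /3024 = -0.00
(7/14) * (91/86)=91/172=0.53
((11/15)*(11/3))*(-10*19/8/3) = -2299/108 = -21.29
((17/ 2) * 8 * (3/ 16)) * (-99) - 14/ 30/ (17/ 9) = -429249/ 340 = -1262.50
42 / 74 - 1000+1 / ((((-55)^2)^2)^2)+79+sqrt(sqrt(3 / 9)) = -2851642988803124963 / 3098155701953125+3^(3 / 4) / 3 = -919.67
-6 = -6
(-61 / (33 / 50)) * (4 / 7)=-52.81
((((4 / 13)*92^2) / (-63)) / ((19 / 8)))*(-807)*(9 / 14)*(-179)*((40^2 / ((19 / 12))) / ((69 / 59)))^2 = -5272668922183680000 / 4369183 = -1206786010607.40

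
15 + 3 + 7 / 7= 19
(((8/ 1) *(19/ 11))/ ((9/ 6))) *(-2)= -608/ 33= -18.42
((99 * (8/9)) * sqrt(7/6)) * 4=176 * sqrt(42)/3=380.20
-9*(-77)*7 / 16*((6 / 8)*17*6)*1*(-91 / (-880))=6140043 / 2560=2398.45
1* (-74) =-74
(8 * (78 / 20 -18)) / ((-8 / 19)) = 267.90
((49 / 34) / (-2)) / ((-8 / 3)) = 0.27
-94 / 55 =-1.71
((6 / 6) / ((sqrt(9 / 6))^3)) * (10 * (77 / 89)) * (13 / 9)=20020 * sqrt(6) / 7209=6.80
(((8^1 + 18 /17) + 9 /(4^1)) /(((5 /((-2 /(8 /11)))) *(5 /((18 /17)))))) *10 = -76131 /5780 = -13.17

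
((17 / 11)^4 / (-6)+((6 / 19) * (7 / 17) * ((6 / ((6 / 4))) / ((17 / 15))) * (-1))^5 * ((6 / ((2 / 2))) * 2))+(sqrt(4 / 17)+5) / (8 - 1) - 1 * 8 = -26032337216412546780345643 / 3069567935320828283625822+2 * sqrt(17) / 119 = -8.41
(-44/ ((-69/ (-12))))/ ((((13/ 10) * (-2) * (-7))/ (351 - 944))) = 521840/ 2093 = 249.33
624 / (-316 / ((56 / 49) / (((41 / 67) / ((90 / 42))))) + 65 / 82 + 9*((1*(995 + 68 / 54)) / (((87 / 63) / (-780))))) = -745645680 / 6051811597177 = -0.00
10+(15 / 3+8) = 23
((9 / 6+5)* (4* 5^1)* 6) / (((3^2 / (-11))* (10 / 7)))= -2002 / 3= -667.33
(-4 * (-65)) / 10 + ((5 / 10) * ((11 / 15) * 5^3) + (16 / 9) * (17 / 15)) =19939 / 270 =73.85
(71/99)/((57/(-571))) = -40541/5643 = -7.18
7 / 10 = 0.70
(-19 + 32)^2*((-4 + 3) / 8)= -169 / 8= -21.12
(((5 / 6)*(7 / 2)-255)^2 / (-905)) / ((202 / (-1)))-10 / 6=-6944755 / 5264928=-1.32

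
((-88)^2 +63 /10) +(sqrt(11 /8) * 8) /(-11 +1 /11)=77503 /10 - 11 * sqrt(22) /60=7749.44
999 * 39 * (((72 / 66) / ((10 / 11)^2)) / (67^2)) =1285713 / 112225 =11.46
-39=-39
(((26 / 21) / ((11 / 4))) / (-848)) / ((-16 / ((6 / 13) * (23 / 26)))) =23 / 1697696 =0.00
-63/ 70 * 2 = -9/ 5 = -1.80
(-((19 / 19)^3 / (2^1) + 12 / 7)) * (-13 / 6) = 403 / 84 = 4.80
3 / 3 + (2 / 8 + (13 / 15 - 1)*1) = 67 / 60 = 1.12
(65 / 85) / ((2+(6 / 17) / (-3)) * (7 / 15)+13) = 195 / 3539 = 0.06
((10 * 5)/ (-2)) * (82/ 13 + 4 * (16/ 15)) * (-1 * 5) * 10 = 515500/ 39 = 13217.95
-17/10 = -1.70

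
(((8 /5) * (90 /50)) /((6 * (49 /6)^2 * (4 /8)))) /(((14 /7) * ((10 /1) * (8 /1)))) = 27 /300125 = 0.00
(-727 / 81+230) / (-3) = -73.67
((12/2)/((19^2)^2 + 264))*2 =0.00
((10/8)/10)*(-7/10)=-7/80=-0.09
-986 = -986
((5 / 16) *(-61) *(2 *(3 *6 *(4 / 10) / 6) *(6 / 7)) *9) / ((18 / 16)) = -2196 / 7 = -313.71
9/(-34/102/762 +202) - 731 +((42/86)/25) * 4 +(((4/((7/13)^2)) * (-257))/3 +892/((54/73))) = -464235206956253/656742260475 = -706.88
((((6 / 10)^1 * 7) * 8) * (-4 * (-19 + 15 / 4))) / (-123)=-16.66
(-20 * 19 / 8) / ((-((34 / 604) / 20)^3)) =2130382869.94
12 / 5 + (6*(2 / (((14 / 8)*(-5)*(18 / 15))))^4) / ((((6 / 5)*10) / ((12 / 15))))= 2334284 / 972405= 2.40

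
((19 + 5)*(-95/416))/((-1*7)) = 285/364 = 0.78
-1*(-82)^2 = -6724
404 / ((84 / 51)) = 1717 / 7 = 245.29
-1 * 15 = -15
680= 680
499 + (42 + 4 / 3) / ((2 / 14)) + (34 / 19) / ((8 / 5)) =183187 / 228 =803.45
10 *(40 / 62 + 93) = 29030 / 31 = 936.45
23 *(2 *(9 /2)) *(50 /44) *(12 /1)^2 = 372600 /11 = 33872.73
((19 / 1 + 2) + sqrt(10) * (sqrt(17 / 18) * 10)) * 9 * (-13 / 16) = -378.29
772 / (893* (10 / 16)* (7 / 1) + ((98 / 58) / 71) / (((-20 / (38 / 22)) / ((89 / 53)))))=0.20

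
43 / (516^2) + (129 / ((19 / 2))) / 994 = 808211 / 58471056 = 0.01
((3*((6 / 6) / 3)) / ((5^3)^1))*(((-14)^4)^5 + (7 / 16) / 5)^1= 6693460434022784124846087 / 10000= 669346043402278412484.61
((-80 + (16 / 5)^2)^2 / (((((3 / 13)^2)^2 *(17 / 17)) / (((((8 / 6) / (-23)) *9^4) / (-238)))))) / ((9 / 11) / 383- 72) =-2195882410495488 / 57653194375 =-38087.78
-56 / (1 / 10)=-560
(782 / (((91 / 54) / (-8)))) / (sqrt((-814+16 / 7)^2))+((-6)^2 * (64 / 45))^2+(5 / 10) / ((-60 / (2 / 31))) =299611006157 / 114492300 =2616.87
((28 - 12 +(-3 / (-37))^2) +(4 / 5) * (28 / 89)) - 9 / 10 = 18712657 / 1218410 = 15.36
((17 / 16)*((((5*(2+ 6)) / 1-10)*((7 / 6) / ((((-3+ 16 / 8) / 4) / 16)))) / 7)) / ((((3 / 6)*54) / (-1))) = 340 / 27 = 12.59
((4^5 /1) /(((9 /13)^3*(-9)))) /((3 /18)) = -4499456 /2187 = -2057.36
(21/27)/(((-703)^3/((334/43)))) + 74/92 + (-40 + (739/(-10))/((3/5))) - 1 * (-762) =1854358469192851/3092464879227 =599.64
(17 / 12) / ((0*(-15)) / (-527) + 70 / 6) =17 / 140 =0.12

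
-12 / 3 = -4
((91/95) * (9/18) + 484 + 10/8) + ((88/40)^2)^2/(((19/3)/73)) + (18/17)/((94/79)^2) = 1349398126223/1783767500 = 756.49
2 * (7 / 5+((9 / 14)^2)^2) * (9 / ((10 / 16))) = 2715453 / 60025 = 45.24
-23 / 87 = -0.26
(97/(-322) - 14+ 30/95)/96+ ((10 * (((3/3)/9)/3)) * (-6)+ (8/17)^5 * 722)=35761951261951/2501765316288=14.29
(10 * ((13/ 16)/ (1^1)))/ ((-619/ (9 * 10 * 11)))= -32175/ 2476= -12.99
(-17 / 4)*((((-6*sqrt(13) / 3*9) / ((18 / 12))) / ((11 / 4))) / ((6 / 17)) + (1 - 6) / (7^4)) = 85 / 9604 + 578*sqrt(13) / 11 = 189.46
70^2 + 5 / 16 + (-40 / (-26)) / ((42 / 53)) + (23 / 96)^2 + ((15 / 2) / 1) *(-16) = 4010714059 / 838656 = 4782.31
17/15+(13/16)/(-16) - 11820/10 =-4534723/3840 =-1180.92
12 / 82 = 6 / 41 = 0.15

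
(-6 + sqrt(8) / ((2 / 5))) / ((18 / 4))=-4 / 3 + 10*sqrt(2) / 9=0.24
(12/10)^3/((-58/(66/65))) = -7128/235625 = -0.03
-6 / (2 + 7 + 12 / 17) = -34 / 55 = -0.62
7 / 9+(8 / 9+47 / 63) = 152 / 63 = 2.41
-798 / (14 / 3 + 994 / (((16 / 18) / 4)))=-18 / 101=-0.18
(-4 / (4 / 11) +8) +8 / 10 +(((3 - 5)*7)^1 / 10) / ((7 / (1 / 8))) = -89 / 40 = -2.22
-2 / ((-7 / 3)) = 6 / 7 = 0.86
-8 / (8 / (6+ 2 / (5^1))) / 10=-0.64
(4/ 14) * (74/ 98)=74/ 343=0.22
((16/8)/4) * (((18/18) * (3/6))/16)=1/64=0.02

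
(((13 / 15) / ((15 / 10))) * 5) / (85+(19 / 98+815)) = 2548 / 793971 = 0.00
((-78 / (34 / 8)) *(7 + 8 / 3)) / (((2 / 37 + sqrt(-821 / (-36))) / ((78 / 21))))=208900224 / 133732795 - 644109024 *sqrt(821) / 133732795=-136.44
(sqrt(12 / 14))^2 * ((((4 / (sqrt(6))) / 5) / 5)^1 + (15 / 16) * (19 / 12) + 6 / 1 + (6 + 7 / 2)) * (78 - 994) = -746769 / 56 - 3664 * sqrt(6) / 175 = -13386.45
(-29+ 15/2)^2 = 1849/4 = 462.25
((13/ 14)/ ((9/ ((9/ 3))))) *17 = 221/ 42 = 5.26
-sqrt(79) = -8.89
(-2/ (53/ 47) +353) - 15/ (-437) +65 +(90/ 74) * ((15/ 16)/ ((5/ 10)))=2869374115/ 6855656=418.54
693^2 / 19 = 25276.26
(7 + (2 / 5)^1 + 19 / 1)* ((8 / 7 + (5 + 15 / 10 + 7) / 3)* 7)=5214 / 5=1042.80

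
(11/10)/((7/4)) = 22/35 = 0.63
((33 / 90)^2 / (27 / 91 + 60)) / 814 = 1001 / 365434200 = 0.00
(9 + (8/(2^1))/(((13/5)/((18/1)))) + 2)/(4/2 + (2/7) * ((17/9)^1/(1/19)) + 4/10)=158445/51818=3.06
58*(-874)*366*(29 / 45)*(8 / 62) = -717393184 / 465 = -1542781.04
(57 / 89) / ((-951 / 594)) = -11286 / 28213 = -0.40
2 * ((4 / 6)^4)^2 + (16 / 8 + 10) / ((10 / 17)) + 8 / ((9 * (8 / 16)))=730102 / 32805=22.26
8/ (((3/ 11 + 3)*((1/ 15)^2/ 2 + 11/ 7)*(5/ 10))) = 15400/ 4957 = 3.11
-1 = -1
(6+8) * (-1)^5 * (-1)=14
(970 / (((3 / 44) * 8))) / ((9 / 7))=37345 / 27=1383.15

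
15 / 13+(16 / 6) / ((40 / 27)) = 192 / 65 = 2.95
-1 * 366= -366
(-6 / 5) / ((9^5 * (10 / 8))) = -8 / 492075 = -0.00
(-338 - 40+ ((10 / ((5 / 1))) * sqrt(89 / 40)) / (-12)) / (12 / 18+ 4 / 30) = -472.81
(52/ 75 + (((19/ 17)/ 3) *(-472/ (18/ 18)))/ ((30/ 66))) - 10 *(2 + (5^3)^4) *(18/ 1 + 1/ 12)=-112579347610087/ 2550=-44148763768.66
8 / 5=1.60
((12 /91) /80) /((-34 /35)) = -3 /1768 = -0.00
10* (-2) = -20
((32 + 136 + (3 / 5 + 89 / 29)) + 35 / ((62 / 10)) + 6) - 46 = 137.31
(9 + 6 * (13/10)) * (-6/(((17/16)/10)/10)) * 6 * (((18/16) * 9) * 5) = -2881694.12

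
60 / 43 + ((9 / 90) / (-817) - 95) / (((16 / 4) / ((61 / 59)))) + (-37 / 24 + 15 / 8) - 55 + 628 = 3182401967 / 5784360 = 550.17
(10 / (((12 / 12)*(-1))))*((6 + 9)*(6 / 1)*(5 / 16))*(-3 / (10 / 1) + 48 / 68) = -15525 / 136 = -114.15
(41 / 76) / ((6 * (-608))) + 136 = 37705687 / 277248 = 136.00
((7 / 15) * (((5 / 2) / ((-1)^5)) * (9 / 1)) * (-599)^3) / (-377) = -4513357779 / 754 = -5985885.65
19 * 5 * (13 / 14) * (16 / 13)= 760 / 7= 108.57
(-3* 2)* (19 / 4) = -57 / 2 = -28.50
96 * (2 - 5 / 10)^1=144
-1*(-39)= 39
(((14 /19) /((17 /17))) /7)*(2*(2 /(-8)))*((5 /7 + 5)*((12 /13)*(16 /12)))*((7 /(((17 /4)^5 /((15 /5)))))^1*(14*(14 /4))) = -96337920 /350704679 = -0.27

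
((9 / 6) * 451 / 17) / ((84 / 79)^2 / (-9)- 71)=-2814691 / 5030810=-0.56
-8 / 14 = -4 / 7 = -0.57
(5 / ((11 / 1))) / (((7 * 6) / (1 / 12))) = 5 / 5544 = 0.00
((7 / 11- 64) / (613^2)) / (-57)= 0.00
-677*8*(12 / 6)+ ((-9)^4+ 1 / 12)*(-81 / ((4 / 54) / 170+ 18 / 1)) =-6668613353 / 165244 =-40356.16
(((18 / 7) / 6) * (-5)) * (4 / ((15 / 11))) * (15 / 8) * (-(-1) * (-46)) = 3795 / 7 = 542.14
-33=-33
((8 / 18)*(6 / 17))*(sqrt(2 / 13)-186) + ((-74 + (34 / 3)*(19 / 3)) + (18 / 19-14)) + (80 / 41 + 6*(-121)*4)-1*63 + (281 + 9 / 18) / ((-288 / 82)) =-11783873417 / 3813984 + 8*sqrt(26) / 663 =-3089.59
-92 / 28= -23 / 7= -3.29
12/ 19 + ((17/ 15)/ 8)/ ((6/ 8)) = 1403/ 1710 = 0.82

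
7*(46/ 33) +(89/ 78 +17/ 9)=32915/ 2574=12.79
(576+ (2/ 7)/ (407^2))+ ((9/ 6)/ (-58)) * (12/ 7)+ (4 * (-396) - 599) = -7719953316/ 4803821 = -1607.04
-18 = -18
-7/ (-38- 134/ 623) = 4361/ 23808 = 0.18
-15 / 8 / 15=-1 / 8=-0.12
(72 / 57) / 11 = 24 / 209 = 0.11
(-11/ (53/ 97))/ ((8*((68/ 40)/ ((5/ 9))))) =-26675/ 32436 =-0.82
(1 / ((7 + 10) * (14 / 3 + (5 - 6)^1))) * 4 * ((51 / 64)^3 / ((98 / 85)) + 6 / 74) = 134797563 / 4039770112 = 0.03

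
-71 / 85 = -0.84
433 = 433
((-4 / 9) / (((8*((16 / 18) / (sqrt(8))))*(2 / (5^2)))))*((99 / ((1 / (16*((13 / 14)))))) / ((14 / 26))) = -6036.02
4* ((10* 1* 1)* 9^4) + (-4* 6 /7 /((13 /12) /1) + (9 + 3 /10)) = 238825983 /910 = 262446.14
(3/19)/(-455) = -3/8645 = -0.00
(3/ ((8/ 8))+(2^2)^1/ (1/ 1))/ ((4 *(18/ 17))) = 119/ 72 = 1.65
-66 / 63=-22 / 21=-1.05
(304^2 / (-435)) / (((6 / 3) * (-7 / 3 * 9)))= 46208 / 9135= 5.06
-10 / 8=-5 / 4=-1.25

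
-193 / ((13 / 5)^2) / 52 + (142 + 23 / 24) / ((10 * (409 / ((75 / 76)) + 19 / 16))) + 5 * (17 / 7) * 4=1474491254485 / 30682273804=48.06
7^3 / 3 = 343 / 3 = 114.33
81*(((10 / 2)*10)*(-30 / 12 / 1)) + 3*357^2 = 372222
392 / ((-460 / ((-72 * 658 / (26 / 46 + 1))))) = 128968 / 5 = 25793.60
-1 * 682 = -682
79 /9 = 8.78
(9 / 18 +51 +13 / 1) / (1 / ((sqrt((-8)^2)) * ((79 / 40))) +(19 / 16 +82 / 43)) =3505704 / 171631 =20.43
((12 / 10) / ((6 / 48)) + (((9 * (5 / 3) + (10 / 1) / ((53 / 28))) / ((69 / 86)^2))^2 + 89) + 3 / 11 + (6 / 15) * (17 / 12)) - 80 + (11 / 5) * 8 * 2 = 1047.44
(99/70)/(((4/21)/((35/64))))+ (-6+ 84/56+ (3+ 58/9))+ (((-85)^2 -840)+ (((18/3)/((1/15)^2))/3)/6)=29809175/4608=6469.00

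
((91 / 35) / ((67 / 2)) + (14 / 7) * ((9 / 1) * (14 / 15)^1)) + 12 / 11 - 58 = -147516 / 3685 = -40.03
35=35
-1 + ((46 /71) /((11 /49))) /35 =-3583 /3905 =-0.92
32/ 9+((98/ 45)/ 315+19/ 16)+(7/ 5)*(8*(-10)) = -3474901/ 32400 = -107.25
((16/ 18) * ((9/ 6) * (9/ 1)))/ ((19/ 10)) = 120/ 19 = 6.32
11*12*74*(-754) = -7365072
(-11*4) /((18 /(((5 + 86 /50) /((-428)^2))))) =-77 /858675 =-0.00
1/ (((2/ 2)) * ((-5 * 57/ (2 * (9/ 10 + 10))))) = -109/ 1425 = -0.08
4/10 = 0.40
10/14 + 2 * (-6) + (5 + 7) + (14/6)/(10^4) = 150049/210000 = 0.71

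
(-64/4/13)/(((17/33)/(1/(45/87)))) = -5104/1105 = -4.62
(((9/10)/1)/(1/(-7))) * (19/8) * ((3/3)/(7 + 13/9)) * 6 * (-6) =5103/80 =63.79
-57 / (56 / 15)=-855 / 56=-15.27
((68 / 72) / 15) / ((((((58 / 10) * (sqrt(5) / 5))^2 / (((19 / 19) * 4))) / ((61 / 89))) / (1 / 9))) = 51850 / 18188307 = 0.00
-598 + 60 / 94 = -28076 / 47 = -597.36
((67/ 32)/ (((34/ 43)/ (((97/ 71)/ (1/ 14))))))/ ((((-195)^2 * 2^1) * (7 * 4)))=279457/ 11749420800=0.00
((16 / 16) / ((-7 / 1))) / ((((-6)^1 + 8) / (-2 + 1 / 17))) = 33 / 238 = 0.14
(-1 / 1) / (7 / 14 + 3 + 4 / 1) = -2 / 15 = -0.13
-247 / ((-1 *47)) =247 / 47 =5.26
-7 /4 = -1.75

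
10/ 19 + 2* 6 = 238/ 19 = 12.53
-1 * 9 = -9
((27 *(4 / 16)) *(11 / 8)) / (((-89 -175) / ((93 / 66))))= -279 / 5632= -0.05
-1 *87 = -87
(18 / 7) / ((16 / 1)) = 9 / 56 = 0.16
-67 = -67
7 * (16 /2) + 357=413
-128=-128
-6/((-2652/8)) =4/221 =0.02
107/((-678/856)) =-45796/339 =-135.09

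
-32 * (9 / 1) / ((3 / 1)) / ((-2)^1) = 48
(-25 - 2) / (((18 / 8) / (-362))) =4344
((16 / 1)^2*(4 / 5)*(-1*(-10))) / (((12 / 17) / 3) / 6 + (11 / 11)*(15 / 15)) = 104448 / 53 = 1970.72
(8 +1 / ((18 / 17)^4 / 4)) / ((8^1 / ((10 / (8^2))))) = 1467365 / 6718464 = 0.22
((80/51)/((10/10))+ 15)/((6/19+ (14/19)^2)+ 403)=305045/7435443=0.04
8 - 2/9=70/9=7.78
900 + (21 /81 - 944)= -1181 /27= -43.74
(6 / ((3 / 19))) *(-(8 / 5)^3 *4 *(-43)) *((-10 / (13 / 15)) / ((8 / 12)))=-30117888 / 65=-463352.12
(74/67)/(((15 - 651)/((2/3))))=-37/31959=-0.00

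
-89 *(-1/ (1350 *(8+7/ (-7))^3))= 89/ 463050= 0.00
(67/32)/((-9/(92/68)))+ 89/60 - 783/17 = -1098913/24480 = -44.89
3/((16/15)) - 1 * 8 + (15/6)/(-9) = -787/144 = -5.47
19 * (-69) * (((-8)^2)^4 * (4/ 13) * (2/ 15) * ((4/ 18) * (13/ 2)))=-58653147136/ 45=-1303403269.69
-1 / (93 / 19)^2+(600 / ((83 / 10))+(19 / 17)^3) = 259731863534 / 3526880571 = 73.64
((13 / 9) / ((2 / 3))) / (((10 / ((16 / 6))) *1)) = 26 / 45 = 0.58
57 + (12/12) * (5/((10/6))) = 60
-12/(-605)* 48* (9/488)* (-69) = -44712/36905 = -1.21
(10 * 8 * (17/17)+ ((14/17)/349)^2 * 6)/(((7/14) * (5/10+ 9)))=11264161184/668809291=16.84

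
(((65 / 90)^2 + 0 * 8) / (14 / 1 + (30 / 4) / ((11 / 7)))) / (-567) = -1859 / 37935702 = -0.00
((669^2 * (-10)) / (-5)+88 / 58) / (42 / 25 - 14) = -324482275 / 4466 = -72656.13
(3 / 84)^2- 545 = -427279 / 784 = -545.00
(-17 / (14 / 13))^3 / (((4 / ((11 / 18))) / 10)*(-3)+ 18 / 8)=-593662355 / 43218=-13736.46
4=4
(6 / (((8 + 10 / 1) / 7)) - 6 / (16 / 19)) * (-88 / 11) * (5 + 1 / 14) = 8165 / 42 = 194.40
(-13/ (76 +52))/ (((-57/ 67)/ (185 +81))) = 6097/ 192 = 31.76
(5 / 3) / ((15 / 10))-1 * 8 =-62 / 9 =-6.89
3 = 3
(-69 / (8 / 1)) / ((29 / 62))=-2139 / 116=-18.44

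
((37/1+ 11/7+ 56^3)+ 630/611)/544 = 187819753/581672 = 322.90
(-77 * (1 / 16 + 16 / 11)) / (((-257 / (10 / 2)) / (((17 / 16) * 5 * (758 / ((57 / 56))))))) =702448075 / 78128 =8990.99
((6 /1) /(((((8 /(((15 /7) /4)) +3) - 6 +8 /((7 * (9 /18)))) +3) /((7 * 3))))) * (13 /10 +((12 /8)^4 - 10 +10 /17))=-5486481 /245888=-22.31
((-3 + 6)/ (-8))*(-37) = 111/ 8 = 13.88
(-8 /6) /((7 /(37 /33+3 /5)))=-1136 /3465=-0.33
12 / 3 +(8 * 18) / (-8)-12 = -26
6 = 6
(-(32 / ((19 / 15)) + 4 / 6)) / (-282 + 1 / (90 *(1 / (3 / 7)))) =103460 / 1125161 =0.09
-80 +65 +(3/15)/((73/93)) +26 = 4108/365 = 11.25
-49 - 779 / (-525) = -24946 / 525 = -47.52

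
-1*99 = -99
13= 13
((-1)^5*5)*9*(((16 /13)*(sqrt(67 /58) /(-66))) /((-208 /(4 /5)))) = -3*sqrt(3886) /53911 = -0.00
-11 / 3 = -3.67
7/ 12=0.58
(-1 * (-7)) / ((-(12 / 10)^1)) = -35 / 6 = -5.83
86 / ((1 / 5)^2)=2150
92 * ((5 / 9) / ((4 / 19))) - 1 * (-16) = 2329 / 9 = 258.78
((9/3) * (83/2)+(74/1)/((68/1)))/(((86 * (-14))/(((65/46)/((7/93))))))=-1843725/941528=-1.96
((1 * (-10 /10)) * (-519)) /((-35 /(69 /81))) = -3979 /315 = -12.63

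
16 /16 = 1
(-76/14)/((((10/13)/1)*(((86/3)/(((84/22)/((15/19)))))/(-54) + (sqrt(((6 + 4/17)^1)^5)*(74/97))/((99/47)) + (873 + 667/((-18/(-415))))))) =-0.00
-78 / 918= -13 / 153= -0.08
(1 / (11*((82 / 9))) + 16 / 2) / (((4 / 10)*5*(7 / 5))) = 36125 / 12628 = 2.86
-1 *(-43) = 43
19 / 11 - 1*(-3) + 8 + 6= 206 / 11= 18.73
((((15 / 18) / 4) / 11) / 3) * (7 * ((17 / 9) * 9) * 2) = 595 / 396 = 1.50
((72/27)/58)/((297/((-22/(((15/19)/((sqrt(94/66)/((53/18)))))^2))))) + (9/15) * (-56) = -33.60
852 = 852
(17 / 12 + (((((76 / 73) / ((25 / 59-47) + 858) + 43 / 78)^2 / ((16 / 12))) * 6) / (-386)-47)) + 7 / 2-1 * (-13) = -15449884340193227935 / 531163105497835824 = -29.09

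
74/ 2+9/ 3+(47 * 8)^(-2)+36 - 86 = -1413759/ 141376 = -10.00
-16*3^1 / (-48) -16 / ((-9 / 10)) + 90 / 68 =6151 / 306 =20.10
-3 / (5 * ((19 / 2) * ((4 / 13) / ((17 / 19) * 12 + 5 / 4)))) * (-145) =1030341 / 2888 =356.77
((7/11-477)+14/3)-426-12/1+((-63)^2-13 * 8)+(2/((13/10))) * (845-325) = 3755.30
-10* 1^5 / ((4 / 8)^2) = -40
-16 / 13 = -1.23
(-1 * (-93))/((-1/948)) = -88164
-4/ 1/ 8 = -1/ 2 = -0.50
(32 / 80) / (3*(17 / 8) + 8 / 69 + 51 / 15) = 1104 / 27299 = 0.04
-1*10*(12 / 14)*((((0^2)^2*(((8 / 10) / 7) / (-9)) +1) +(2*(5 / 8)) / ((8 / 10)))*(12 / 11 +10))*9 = -337635 / 154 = -2192.44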